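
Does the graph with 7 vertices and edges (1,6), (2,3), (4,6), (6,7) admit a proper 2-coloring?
Yes. Partition: {1, 2, 4, 5, 7}, {3, 6}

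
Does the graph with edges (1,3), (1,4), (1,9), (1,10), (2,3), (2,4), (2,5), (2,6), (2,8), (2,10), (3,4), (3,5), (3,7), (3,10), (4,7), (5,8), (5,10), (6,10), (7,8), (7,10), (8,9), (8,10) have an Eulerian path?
Yes (the graph is connected and exactly 2 vertices have odd degree: {8, 10}; any Eulerian path must start and end at those)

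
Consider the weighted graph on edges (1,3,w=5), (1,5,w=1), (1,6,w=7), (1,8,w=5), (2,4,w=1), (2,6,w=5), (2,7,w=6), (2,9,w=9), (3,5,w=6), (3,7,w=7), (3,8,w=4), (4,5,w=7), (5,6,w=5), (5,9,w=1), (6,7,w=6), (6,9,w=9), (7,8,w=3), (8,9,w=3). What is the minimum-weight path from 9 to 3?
7 (path: 9 -> 5 -> 3; weights 1 + 6 = 7)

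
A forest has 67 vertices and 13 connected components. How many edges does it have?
54 (Each of the 13 component trees on V_i vertices has V_i - 1 edges; summing gives V - C = 67 - 13 = 54)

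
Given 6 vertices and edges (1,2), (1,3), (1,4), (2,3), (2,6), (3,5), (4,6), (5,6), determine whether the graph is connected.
Yes (BFS from 1 visits [1, 2, 3, 4, 6, 5] — all 6 vertices reached)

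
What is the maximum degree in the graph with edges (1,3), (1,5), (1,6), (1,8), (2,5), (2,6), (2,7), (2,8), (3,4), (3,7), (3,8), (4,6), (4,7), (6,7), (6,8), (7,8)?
5 (attained at vertices 6, 7, 8)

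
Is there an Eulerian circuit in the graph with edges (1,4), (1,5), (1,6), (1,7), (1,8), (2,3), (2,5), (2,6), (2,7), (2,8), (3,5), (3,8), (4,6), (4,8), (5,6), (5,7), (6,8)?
No (8 vertices have odd degree: {1, 2, 3, 4, 5, 6, 7, 8}; Eulerian circuit requires 0)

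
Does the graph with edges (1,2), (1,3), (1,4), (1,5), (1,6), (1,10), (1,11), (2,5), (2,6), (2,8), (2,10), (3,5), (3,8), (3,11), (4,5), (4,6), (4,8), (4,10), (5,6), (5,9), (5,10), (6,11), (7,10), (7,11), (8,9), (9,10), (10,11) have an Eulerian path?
No (8 vertices have odd degree: {1, 2, 4, 5, 6, 9, 10, 11}; Eulerian path requires 0 or 2)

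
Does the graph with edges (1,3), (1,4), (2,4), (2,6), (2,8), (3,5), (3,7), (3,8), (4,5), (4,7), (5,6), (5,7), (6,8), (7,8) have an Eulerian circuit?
No (2 vertices have odd degree: {2, 6}; Eulerian circuit requires 0)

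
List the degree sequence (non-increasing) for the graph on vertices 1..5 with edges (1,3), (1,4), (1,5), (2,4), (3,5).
[3, 2, 2, 2, 1] (degrees: deg(1)=3, deg(2)=1, deg(3)=2, deg(4)=2, deg(5)=2)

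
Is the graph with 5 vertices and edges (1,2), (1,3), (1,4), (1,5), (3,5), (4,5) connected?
Yes (BFS from 1 visits [1, 2, 3, 4, 5] — all 5 vertices reached)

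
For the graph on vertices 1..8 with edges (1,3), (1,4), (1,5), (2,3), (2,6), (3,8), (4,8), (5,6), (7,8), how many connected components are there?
1 (components: {1, 2, 3, 4, 5, 6, 7, 8})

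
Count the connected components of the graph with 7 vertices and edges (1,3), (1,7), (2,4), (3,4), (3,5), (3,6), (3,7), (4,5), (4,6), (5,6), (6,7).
1 (components: {1, 2, 3, 4, 5, 6, 7})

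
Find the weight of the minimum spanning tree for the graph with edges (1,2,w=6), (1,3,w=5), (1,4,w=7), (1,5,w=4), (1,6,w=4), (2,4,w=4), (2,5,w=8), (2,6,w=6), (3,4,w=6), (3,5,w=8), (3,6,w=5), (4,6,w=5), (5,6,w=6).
22 (MST edges: (1,3,w=5), (1,5,w=4), (1,6,w=4), (2,4,w=4), (4,6,w=5); sum of weights 5 + 4 + 4 + 4 + 5 = 22)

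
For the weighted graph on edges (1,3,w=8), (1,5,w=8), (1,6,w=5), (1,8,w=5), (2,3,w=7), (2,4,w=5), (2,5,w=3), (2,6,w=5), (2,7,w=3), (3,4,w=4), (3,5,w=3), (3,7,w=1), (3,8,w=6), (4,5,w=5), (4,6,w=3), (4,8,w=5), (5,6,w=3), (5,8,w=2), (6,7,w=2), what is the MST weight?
19 (MST edges: (1,6,w=5), (2,5,w=3), (2,7,w=3), (3,7,w=1), (4,6,w=3), (5,8,w=2), (6,7,w=2); sum of weights 5 + 3 + 3 + 1 + 3 + 2 + 2 = 19)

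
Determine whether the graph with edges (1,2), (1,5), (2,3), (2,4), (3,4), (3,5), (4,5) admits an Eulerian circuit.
No (4 vertices have odd degree: {2, 3, 4, 5}; Eulerian circuit requires 0)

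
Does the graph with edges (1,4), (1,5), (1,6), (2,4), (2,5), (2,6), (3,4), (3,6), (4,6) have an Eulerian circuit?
No (2 vertices have odd degree: {1, 2}; Eulerian circuit requires 0)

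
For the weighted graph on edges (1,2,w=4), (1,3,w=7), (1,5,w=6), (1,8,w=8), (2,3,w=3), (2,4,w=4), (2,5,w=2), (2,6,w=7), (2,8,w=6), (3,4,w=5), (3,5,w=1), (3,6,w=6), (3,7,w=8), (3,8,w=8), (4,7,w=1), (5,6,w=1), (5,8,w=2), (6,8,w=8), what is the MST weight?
15 (MST edges: (1,2,w=4), (2,4,w=4), (2,5,w=2), (3,5,w=1), (4,7,w=1), (5,6,w=1), (5,8,w=2); sum of weights 4 + 4 + 2 + 1 + 1 + 1 + 2 = 15)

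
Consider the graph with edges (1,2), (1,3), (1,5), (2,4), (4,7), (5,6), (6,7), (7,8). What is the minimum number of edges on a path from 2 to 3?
2 (path: 2 -> 1 -> 3, 2 edges)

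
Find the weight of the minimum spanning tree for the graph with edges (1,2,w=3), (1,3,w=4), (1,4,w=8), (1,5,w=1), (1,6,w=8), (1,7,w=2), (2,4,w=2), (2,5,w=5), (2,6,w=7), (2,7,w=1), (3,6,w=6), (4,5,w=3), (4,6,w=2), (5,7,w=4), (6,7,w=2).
12 (MST edges: (1,3,w=4), (1,5,w=1), (1,7,w=2), (2,4,w=2), (2,7,w=1), (4,6,w=2); sum of weights 4 + 1 + 2 + 2 + 1 + 2 = 12)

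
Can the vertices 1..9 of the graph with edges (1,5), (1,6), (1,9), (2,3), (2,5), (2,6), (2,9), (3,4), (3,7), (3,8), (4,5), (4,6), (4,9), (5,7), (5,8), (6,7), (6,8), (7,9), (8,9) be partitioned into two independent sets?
Yes. Partition: {1, 2, 4, 7, 8}, {3, 5, 6, 9}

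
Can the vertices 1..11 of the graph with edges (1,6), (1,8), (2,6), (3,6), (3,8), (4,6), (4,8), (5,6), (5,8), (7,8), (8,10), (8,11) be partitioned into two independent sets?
Yes. Partition: {1, 2, 3, 4, 5, 7, 9, 10, 11}, {6, 8}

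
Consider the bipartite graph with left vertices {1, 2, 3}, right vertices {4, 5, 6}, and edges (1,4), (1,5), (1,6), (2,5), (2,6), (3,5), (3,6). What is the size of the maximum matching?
3 (matching: (1,4), (2,5), (3,6); upper bound min(|L|,|R|) = min(3,3) = 3)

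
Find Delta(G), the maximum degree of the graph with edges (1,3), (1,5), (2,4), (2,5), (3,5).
3 (attained at vertex 5)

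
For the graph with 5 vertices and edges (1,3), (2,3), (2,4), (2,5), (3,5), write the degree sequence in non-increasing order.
[3, 3, 2, 1, 1] (degrees: deg(1)=1, deg(2)=3, deg(3)=3, deg(4)=1, deg(5)=2)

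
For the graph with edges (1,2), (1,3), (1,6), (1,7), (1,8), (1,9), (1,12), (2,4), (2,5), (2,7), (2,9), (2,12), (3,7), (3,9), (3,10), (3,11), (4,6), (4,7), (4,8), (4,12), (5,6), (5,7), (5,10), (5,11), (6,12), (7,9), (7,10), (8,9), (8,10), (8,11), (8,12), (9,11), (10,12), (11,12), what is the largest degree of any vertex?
7 (attained at vertices 1, 7, 12)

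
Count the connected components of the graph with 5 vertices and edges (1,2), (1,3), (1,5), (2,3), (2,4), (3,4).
1 (components: {1, 2, 3, 4, 5})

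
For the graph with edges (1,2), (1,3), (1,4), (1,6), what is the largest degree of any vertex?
4 (attained at vertex 1)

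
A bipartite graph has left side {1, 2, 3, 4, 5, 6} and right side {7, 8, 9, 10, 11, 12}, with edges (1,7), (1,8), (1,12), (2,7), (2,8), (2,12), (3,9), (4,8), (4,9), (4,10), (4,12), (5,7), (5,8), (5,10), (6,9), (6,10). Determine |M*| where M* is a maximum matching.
5 (matching: (1,12), (2,8), (3,9), (4,10), (5,7); upper bound min(|L|,|R|) = min(6,6) = 6)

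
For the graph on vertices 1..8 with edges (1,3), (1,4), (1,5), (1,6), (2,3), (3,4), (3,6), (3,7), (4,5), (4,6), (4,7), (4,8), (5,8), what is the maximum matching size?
4 (matching: (1,6), (2,3), (4,7), (5,8); upper bound floor(n/2) = floor(8/2) = 4)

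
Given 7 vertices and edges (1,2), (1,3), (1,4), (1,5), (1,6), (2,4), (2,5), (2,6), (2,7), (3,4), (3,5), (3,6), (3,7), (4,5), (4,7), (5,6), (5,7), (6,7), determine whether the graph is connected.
Yes (BFS from 1 visits [1, 2, 3, 4, 5, 6, 7] — all 7 vertices reached)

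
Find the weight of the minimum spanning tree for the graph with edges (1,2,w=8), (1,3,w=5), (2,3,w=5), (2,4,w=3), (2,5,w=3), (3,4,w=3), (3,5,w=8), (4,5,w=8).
14 (MST edges: (1,3,w=5), (2,4,w=3), (2,5,w=3), (3,4,w=3); sum of weights 5 + 3 + 3 + 3 = 14)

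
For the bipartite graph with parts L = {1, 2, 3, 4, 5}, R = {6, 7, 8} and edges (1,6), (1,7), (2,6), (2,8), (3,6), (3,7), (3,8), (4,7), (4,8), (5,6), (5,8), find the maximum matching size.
3 (matching: (1,7), (2,8), (3,6); upper bound min(|L|,|R|) = min(5,3) = 3)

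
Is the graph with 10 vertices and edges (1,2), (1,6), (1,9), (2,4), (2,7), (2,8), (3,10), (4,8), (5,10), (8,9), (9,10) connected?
Yes (BFS from 1 visits [1, 2, 6, 9, 4, 7, 8, 10, 3, 5] — all 10 vertices reached)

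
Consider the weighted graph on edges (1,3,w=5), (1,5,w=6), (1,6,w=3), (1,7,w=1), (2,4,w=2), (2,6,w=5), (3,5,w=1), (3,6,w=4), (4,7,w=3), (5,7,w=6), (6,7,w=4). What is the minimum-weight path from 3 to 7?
6 (path: 3 -> 1 -> 7; weights 5 + 1 = 6)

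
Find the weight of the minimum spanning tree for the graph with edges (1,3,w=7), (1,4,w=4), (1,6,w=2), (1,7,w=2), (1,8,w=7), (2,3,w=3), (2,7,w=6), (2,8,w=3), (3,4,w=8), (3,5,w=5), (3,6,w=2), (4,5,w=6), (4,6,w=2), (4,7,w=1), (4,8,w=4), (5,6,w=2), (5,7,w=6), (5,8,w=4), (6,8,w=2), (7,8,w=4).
14 (MST edges: (1,6,w=2), (1,7,w=2), (2,3,w=3), (3,6,w=2), (4,7,w=1), (5,6,w=2), (6,8,w=2); sum of weights 2 + 2 + 3 + 2 + 1 + 2 + 2 = 14)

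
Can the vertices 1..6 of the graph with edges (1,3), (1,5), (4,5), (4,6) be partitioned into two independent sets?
Yes. Partition: {1, 2, 4}, {3, 5, 6}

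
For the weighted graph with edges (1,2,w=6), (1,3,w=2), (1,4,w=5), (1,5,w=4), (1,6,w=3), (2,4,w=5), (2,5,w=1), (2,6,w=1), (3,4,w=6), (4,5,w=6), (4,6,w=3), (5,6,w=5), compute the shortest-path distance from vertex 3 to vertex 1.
2 (path: 3 -> 1; weights 2 = 2)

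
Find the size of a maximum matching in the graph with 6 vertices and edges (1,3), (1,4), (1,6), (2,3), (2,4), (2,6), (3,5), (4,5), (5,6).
3 (matching: (1,6), (2,4), (3,5); upper bound floor(n/2) = floor(6/2) = 3)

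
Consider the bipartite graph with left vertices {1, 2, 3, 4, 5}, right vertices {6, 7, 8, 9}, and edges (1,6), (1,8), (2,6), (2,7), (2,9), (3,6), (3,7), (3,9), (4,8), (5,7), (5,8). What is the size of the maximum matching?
4 (matching: (1,8), (2,9), (3,6), (5,7); upper bound min(|L|,|R|) = min(5,4) = 4)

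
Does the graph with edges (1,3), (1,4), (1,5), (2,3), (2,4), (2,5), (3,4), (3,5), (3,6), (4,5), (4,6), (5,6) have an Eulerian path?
No (6 vertices have odd degree: {1, 2, 3, 4, 5, 6}; Eulerian path requires 0 or 2)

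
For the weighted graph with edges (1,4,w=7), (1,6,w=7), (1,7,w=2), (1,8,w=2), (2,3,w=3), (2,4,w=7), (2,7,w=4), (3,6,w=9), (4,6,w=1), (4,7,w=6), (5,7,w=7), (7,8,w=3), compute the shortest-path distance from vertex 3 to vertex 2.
3 (path: 3 -> 2; weights 3 = 3)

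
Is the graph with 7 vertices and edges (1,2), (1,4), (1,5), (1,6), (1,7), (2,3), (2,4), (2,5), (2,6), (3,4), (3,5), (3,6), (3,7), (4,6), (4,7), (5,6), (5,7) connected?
Yes (BFS from 1 visits [1, 2, 4, 5, 6, 7, 3] — all 7 vertices reached)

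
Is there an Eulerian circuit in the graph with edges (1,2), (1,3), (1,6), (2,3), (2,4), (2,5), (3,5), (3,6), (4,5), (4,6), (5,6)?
No (2 vertices have odd degree: {1, 4}; Eulerian circuit requires 0)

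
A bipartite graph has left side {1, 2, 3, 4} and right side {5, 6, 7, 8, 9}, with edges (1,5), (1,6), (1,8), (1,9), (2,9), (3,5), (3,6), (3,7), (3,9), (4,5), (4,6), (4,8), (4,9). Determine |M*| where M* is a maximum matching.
4 (matching: (1,6), (2,9), (3,7), (4,8); upper bound min(|L|,|R|) = min(4,5) = 4)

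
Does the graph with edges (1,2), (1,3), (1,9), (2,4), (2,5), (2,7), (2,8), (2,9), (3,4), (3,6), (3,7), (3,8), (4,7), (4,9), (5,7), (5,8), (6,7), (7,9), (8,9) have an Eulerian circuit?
No (4 vertices have odd degree: {1, 3, 5, 9}; Eulerian circuit requires 0)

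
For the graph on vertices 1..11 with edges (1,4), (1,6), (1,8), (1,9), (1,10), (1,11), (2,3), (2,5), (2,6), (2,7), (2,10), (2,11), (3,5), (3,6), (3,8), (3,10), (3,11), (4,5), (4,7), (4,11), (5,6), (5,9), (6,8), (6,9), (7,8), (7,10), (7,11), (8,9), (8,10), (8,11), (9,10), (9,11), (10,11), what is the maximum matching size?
5 (matching: (2,5), (3,6), (4,7), (8,10), (9,11); upper bound floor(n/2) = floor(11/2) = 5)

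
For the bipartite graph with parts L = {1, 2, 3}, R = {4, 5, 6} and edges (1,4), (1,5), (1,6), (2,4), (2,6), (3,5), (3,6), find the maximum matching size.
3 (matching: (1,6), (2,4), (3,5); upper bound min(|L|,|R|) = min(3,3) = 3)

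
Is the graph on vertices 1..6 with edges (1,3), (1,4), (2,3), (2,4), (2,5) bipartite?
Yes. Partition: {1, 2, 6}, {3, 4, 5}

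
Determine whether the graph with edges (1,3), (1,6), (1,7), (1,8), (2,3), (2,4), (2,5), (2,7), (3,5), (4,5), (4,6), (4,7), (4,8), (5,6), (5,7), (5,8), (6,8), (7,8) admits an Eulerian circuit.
No (4 vertices have odd degree: {3, 4, 7, 8}; Eulerian circuit requires 0)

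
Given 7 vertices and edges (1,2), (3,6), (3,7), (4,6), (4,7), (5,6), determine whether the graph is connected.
No, it has 2 components: {1, 2}, {3, 4, 5, 6, 7}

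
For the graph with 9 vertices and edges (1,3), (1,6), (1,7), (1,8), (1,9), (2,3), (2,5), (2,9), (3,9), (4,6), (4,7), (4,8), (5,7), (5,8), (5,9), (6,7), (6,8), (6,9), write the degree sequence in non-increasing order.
[5, 5, 5, 4, 4, 4, 3, 3, 3] (degrees: deg(1)=5, deg(2)=3, deg(3)=3, deg(4)=3, deg(5)=4, deg(6)=5, deg(7)=4, deg(8)=4, deg(9)=5)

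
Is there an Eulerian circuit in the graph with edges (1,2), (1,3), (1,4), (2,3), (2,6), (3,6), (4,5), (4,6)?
No (6 vertices have odd degree: {1, 2, 3, 4, 5, 6}; Eulerian circuit requires 0)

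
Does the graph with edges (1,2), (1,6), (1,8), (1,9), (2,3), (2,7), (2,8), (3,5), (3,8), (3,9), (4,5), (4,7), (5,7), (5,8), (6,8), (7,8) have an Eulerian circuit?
Yes (the graph is connected and all 9 vertices have even degree)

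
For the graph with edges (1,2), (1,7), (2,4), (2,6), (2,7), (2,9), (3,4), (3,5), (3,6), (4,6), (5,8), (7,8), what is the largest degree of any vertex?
5 (attained at vertex 2)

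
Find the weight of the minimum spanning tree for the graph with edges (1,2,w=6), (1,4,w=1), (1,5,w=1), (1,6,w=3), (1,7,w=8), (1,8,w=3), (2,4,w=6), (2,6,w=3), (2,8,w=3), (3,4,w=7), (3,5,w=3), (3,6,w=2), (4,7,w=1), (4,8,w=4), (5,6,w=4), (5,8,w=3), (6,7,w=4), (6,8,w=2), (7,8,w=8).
13 (MST edges: (1,4,w=1), (1,5,w=1), (1,8,w=3), (2,8,w=3), (3,6,w=2), (4,7,w=1), (6,8,w=2); sum of weights 1 + 1 + 3 + 3 + 2 + 1 + 2 = 13)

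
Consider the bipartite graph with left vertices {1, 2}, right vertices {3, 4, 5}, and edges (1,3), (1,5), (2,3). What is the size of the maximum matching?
2 (matching: (1,5), (2,3); upper bound min(|L|,|R|) = min(2,3) = 2)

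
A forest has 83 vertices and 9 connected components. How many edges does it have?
74 (Each of the 9 component trees on V_i vertices has V_i - 1 edges; summing gives V - C = 83 - 9 = 74)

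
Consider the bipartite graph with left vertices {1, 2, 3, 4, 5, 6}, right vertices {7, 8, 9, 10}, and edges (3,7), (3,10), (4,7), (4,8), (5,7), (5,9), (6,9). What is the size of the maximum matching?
4 (matching: (3,10), (4,8), (5,7), (6,9); upper bound min(|L|,|R|) = min(6,4) = 4)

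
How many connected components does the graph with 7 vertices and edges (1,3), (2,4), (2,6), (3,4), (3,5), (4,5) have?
2 (components: {1, 2, 3, 4, 5, 6}, {7})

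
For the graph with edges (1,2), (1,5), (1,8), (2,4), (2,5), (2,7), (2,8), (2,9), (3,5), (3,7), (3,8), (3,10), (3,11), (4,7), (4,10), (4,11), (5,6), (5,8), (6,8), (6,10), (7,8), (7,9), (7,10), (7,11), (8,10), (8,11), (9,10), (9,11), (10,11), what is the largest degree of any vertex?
8 (attained at vertex 8)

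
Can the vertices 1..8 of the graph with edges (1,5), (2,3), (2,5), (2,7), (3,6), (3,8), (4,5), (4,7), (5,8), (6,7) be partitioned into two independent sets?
Yes. Partition: {1, 2, 4, 6, 8}, {3, 5, 7}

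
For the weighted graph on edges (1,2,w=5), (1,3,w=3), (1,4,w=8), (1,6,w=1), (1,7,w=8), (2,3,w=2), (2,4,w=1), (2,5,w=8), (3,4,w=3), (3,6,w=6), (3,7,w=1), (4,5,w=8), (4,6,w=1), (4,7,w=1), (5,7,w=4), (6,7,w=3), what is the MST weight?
9 (MST edges: (1,6,w=1), (2,4,w=1), (3,7,w=1), (4,6,w=1), (4,7,w=1), (5,7,w=4); sum of weights 1 + 1 + 1 + 1 + 1 + 4 = 9)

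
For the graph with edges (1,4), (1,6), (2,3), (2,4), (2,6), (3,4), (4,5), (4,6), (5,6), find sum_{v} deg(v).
18 (handshake: sum of degrees = 2|E| = 2 x 9 = 18)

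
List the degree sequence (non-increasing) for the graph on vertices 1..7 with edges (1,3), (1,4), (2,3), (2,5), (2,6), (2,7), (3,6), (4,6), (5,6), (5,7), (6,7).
[5, 4, 3, 3, 3, 2, 2] (degrees: deg(1)=2, deg(2)=4, deg(3)=3, deg(4)=2, deg(5)=3, deg(6)=5, deg(7)=3)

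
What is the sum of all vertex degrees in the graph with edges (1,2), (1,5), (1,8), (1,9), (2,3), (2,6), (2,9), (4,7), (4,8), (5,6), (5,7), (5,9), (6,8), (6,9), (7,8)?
30 (handshake: sum of degrees = 2|E| = 2 x 15 = 30)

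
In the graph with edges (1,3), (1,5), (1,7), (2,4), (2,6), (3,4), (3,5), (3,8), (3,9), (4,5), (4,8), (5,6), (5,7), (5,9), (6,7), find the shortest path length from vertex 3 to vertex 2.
2 (path: 3 -> 4 -> 2, 2 edges)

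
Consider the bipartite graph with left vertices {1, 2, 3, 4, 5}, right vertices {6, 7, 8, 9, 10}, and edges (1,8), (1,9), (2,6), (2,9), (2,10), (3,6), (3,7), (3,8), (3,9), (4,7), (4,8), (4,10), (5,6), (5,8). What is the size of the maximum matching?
5 (matching: (1,9), (2,10), (3,8), (4,7), (5,6); upper bound min(|L|,|R|) = min(5,5) = 5)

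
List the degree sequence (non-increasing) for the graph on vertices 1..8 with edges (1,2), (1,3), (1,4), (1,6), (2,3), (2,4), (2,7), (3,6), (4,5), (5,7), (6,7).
[4, 4, 3, 3, 3, 3, 2, 0] (degrees: deg(1)=4, deg(2)=4, deg(3)=3, deg(4)=3, deg(5)=2, deg(6)=3, deg(7)=3, deg(8)=0)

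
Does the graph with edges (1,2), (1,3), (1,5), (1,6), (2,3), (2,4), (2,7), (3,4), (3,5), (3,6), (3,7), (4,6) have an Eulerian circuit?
No (2 vertices have odd degree: {4, 6}; Eulerian circuit requires 0)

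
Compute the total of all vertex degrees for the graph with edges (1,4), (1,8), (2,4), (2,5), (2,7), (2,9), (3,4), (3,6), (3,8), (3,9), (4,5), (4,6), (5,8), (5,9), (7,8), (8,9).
32 (handshake: sum of degrees = 2|E| = 2 x 16 = 32)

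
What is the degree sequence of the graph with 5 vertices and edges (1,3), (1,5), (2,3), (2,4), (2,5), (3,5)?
[3, 3, 3, 2, 1] (degrees: deg(1)=2, deg(2)=3, deg(3)=3, deg(4)=1, deg(5)=3)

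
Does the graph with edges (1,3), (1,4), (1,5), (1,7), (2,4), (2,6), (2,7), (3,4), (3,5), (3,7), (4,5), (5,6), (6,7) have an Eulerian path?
Yes (the graph is connected and exactly 2 vertices have odd degree: {2, 6}; any Eulerian path must start and end at those)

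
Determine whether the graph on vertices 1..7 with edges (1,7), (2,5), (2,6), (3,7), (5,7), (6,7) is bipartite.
Yes. Partition: {1, 3, 4, 5, 6}, {2, 7}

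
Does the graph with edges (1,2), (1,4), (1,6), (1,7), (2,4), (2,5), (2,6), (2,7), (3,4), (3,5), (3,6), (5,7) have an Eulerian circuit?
No (6 vertices have odd degree: {2, 3, 4, 5, 6, 7}; Eulerian circuit requires 0)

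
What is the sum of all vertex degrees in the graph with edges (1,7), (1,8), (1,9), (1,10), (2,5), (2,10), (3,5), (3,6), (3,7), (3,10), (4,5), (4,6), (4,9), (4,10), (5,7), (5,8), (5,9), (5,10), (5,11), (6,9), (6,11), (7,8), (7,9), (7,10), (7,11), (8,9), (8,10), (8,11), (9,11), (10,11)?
60 (handshake: sum of degrees = 2|E| = 2 x 30 = 60)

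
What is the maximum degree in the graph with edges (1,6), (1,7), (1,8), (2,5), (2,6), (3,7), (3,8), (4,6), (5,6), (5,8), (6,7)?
5 (attained at vertex 6)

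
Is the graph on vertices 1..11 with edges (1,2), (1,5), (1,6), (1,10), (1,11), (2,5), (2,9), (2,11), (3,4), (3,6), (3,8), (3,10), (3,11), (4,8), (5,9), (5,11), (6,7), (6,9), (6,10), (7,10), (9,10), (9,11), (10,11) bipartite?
No (odd cycle of length 3: 6 -> 1 -> 10 -> 6)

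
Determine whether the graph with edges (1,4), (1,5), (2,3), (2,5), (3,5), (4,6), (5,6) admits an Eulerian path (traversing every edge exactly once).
Yes — and in fact it has an Eulerian circuit (the graph is connected and all 6 vertices have even degree)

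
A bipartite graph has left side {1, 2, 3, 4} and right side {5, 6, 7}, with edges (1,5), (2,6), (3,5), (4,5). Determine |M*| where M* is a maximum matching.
2 (matching: (1,5), (2,6); upper bound min(|L|,|R|) = min(4,3) = 3)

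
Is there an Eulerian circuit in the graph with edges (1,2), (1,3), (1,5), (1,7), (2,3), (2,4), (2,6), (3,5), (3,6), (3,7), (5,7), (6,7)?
No (4 vertices have odd degree: {3, 4, 5, 6}; Eulerian circuit requires 0)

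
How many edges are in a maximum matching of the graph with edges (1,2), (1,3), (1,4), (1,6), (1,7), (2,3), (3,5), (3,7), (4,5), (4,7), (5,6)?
3 (matching: (1,6), (3,5), (4,7); upper bound floor(n/2) = floor(7/2) = 3)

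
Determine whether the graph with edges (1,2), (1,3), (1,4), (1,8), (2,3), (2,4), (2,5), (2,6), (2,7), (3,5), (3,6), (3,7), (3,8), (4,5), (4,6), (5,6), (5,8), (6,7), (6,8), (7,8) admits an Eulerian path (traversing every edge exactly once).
Yes (the graph is connected and exactly 2 vertices have odd degree: {5, 8}; any Eulerian path must start and end at those)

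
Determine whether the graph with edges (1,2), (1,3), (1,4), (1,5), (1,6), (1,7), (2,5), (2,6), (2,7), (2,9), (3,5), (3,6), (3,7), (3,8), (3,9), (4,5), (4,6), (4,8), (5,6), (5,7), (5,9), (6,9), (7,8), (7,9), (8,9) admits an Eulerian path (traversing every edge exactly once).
Yes (the graph is connected and exactly 2 vertices have odd degree: {2, 5}; any Eulerian path must start and end at those)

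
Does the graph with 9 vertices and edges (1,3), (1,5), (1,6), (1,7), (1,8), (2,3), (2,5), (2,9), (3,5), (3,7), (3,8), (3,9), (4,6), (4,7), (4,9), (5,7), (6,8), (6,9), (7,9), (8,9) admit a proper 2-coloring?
No (odd cycle of length 3: 5 -> 1 -> 7 -> 5)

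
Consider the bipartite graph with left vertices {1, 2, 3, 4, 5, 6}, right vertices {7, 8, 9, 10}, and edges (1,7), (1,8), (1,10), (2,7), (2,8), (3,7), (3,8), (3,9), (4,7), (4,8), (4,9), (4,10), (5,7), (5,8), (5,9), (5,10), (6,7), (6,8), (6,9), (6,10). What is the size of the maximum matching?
4 (matching: (1,10), (2,8), (3,9), (4,7); upper bound min(|L|,|R|) = min(6,4) = 4)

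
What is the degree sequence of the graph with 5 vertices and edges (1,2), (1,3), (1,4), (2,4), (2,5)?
[3, 3, 2, 1, 1] (degrees: deg(1)=3, deg(2)=3, deg(3)=1, deg(4)=2, deg(5)=1)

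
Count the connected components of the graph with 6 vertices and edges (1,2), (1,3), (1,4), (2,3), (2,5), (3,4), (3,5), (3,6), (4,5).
1 (components: {1, 2, 3, 4, 5, 6})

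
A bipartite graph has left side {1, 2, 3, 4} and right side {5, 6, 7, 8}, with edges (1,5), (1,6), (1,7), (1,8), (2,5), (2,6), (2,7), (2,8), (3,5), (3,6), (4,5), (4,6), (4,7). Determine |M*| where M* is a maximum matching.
4 (matching: (1,8), (2,7), (3,6), (4,5); upper bound min(|L|,|R|) = min(4,4) = 4)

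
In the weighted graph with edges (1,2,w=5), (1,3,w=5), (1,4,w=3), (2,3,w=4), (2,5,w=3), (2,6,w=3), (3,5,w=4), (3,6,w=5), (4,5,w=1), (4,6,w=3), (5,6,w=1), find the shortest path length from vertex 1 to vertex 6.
5 (path: 1 -> 4 -> 5 -> 6; weights 3 + 1 + 1 = 5)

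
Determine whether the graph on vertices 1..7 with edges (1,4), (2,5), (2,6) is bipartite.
Yes. Partition: {1, 2, 3, 7}, {4, 5, 6}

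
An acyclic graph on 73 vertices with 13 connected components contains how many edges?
60 (Each of the 13 component trees on V_i vertices has V_i - 1 edges; summing gives V - C = 73 - 13 = 60)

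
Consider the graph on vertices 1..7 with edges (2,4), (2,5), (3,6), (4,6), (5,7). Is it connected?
No, it has 2 components: {1}, {2, 3, 4, 5, 6, 7}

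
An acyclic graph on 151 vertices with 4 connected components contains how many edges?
147 (Each of the 4 component trees on V_i vertices has V_i - 1 edges; summing gives V - C = 151 - 4 = 147)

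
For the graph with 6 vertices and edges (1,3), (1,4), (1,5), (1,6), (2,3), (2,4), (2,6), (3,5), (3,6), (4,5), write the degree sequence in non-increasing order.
[4, 4, 3, 3, 3, 3] (degrees: deg(1)=4, deg(2)=3, deg(3)=4, deg(4)=3, deg(5)=3, deg(6)=3)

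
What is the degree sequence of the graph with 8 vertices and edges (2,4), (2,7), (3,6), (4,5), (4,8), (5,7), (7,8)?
[3, 3, 2, 2, 2, 1, 1, 0] (degrees: deg(1)=0, deg(2)=2, deg(3)=1, deg(4)=3, deg(5)=2, deg(6)=1, deg(7)=3, deg(8)=2)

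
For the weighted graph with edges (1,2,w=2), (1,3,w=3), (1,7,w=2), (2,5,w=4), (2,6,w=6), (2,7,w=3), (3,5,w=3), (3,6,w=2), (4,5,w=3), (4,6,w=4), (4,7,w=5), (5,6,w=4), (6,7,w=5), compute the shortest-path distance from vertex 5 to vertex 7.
7 (path: 5 -> 2 -> 7; weights 4 + 3 = 7)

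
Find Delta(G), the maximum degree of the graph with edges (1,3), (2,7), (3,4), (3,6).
3 (attained at vertex 3)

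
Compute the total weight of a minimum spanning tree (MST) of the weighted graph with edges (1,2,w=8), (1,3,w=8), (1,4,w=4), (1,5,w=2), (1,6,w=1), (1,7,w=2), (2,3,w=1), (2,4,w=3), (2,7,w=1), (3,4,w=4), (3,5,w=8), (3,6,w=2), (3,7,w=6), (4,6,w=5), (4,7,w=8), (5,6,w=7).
10 (MST edges: (1,5,w=2), (1,6,w=1), (1,7,w=2), (2,3,w=1), (2,4,w=3), (2,7,w=1); sum of weights 2 + 1 + 2 + 1 + 3 + 1 = 10)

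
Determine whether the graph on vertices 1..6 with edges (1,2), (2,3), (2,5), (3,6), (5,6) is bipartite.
Yes. Partition: {1, 3, 4, 5}, {2, 6}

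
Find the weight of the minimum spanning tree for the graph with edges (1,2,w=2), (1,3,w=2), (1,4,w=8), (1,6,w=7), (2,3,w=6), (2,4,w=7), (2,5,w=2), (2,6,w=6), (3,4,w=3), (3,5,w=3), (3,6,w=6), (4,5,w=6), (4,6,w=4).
13 (MST edges: (1,2,w=2), (1,3,w=2), (2,5,w=2), (3,4,w=3), (4,6,w=4); sum of weights 2 + 2 + 2 + 3 + 4 = 13)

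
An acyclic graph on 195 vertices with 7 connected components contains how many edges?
188 (Each of the 7 component trees on V_i vertices has V_i - 1 edges; summing gives V - C = 195 - 7 = 188)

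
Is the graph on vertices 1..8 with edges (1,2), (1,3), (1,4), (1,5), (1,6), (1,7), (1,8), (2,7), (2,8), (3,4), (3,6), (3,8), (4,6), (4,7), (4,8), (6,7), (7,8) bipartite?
No (odd cycle of length 3: 6 -> 1 -> 3 -> 6)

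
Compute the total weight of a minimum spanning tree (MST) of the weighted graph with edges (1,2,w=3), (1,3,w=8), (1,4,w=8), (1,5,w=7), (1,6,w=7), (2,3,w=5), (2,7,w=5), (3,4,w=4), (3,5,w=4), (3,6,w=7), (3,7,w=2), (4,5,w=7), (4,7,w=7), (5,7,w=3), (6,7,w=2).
19 (MST edges: (1,2,w=3), (2,7,w=5), (3,4,w=4), (3,7,w=2), (5,7,w=3), (6,7,w=2); sum of weights 3 + 5 + 4 + 2 + 3 + 2 = 19)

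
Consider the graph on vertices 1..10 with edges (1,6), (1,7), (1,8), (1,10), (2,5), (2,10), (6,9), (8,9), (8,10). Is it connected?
No, it has 3 components: {1, 2, 5, 6, 7, 8, 9, 10}, {3}, {4}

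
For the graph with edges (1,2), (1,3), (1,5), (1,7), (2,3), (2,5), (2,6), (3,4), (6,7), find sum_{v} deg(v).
18 (handshake: sum of degrees = 2|E| = 2 x 9 = 18)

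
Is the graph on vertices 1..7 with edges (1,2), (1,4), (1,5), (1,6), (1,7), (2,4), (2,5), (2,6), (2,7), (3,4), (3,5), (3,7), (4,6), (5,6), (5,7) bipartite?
No (odd cycle of length 3: 6 -> 1 -> 2 -> 6)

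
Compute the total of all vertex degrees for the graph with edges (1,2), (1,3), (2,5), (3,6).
8 (handshake: sum of degrees = 2|E| = 2 x 4 = 8)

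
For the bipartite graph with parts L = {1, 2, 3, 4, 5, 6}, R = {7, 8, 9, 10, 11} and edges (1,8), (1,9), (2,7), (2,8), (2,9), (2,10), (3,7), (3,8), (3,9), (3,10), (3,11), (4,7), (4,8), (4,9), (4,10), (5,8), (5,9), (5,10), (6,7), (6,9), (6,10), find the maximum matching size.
5 (matching: (1,9), (2,10), (3,11), (4,8), (6,7); upper bound min(|L|,|R|) = min(6,5) = 5)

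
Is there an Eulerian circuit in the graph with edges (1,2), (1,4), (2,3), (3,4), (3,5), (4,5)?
No (2 vertices have odd degree: {3, 4}; Eulerian circuit requires 0)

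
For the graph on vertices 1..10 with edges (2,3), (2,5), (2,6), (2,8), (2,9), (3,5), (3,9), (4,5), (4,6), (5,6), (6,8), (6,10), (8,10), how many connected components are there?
3 (components: {1}, {2, 3, 4, 5, 6, 8, 9, 10}, {7})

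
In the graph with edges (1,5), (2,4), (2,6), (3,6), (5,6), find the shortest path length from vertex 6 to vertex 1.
2 (path: 6 -> 5 -> 1, 2 edges)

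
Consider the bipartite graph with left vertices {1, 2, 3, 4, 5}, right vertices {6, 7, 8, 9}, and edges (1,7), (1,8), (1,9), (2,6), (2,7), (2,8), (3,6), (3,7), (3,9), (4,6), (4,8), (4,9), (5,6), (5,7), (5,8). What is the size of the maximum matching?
4 (matching: (1,9), (2,8), (3,7), (4,6); upper bound min(|L|,|R|) = min(5,4) = 4)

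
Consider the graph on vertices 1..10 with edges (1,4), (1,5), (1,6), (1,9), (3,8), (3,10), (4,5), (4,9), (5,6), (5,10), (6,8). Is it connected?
No, it has 3 components: {1, 3, 4, 5, 6, 8, 9, 10}, {2}, {7}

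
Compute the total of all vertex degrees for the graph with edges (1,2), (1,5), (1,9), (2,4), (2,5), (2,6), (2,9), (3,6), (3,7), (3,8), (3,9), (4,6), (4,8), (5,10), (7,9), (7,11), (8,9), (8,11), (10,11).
38 (handshake: sum of degrees = 2|E| = 2 x 19 = 38)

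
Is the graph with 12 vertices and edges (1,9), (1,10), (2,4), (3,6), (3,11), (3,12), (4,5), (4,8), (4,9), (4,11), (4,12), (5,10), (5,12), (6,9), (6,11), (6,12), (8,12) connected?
No, it has 2 components: {1, 2, 3, 4, 5, 6, 8, 9, 10, 11, 12}, {7}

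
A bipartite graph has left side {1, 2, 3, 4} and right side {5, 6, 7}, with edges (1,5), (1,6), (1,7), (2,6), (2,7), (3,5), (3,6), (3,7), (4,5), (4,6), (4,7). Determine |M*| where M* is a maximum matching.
3 (matching: (1,7), (2,6), (3,5); upper bound min(|L|,|R|) = min(4,3) = 3)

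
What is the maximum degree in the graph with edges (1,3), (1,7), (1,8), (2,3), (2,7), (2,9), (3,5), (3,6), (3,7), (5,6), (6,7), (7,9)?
5 (attained at vertices 3, 7)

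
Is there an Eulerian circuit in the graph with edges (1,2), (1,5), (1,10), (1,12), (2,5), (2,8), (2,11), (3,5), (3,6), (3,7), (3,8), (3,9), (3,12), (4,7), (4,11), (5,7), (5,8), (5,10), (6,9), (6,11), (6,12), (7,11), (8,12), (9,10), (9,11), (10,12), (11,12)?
Yes (the graph is connected and all 12 vertices have even degree)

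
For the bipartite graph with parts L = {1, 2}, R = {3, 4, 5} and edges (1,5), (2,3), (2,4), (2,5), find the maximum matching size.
2 (matching: (1,5), (2,4); upper bound min(|L|,|R|) = min(2,3) = 2)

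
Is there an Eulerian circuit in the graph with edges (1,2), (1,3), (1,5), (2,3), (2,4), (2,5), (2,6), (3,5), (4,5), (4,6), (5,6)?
No (6 vertices have odd degree: {1, 2, 3, 4, 5, 6}; Eulerian circuit requires 0)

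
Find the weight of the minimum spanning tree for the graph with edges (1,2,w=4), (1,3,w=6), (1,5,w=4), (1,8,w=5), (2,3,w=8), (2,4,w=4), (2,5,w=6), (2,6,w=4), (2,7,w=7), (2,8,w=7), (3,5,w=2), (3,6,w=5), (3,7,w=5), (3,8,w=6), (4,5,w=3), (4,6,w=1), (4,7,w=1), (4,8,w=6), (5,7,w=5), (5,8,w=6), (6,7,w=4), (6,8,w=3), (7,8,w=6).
18 (MST edges: (1,2,w=4), (1,5,w=4), (3,5,w=2), (4,5,w=3), (4,6,w=1), (4,7,w=1), (6,8,w=3); sum of weights 4 + 4 + 2 + 3 + 1 + 1 + 3 = 18)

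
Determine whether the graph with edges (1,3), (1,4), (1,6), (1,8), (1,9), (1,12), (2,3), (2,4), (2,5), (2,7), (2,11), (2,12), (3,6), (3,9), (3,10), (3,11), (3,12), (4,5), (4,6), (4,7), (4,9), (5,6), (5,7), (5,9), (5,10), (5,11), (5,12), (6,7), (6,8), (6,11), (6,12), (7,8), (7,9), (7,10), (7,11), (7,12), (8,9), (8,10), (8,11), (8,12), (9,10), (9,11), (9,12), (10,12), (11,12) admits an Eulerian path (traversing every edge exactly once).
No (4 vertices have odd degree: {3, 7, 8, 9}; Eulerian path requires 0 or 2)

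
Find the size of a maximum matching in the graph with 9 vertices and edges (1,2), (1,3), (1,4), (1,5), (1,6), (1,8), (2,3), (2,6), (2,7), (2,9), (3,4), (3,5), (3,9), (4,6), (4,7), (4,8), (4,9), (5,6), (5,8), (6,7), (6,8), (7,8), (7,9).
4 (matching: (1,8), (2,9), (4,7), (5,6); upper bound floor(n/2) = floor(9/2) = 4)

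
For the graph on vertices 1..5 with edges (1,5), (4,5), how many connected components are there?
3 (components: {1, 4, 5}, {2}, {3})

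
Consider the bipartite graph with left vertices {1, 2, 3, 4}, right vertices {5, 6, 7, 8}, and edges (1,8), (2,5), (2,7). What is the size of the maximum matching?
2 (matching: (1,8), (2,7); upper bound min(|L|,|R|) = min(4,4) = 4)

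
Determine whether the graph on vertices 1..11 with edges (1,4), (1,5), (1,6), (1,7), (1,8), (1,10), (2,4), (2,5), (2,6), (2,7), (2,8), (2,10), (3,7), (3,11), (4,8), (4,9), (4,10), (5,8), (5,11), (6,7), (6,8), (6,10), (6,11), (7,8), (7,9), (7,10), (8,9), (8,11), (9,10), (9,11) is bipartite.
No (odd cycle of length 3: 5 -> 1 -> 8 -> 5)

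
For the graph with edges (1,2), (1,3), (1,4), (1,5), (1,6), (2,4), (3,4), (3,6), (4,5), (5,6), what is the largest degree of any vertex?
5 (attained at vertex 1)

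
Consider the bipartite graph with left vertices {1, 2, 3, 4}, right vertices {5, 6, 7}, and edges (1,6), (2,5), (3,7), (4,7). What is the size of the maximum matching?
3 (matching: (1,6), (2,5), (3,7); upper bound min(|L|,|R|) = min(4,3) = 3)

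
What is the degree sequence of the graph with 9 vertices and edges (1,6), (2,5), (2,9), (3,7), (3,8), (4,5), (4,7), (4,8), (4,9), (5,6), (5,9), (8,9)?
[4, 4, 4, 3, 2, 2, 2, 2, 1] (degrees: deg(1)=1, deg(2)=2, deg(3)=2, deg(4)=4, deg(5)=4, deg(6)=2, deg(7)=2, deg(8)=3, deg(9)=4)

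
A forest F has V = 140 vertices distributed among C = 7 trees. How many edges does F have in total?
133 (Each of the 7 component trees on V_i vertices has V_i - 1 edges; summing gives V - C = 140 - 7 = 133)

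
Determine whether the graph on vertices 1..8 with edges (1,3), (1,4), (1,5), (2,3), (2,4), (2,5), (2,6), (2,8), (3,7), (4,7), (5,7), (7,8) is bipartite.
Yes. Partition: {1, 2, 7}, {3, 4, 5, 6, 8}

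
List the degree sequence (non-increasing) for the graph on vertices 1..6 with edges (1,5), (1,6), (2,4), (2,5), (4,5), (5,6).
[4, 2, 2, 2, 2, 0] (degrees: deg(1)=2, deg(2)=2, deg(3)=0, deg(4)=2, deg(5)=4, deg(6)=2)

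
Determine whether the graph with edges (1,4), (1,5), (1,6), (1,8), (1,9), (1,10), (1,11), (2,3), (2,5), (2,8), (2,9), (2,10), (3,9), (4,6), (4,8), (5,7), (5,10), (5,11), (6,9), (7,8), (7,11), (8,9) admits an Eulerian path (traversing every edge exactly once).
No (10 vertices have odd degree: {1, 2, 4, 5, 6, 7, 8, 9, 10, 11}; Eulerian path requires 0 or 2)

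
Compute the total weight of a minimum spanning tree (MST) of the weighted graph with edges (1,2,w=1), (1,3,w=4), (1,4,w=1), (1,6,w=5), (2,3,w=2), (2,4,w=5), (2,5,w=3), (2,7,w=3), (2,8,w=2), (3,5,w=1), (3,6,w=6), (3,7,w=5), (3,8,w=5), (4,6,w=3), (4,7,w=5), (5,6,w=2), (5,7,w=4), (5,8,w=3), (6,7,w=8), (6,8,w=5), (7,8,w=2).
11 (MST edges: (1,2,w=1), (1,4,w=1), (2,3,w=2), (2,8,w=2), (3,5,w=1), (5,6,w=2), (7,8,w=2); sum of weights 1 + 1 + 2 + 2 + 1 + 2 + 2 = 11)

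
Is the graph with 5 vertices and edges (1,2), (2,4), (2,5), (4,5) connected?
No, it has 2 components: {1, 2, 4, 5}, {3}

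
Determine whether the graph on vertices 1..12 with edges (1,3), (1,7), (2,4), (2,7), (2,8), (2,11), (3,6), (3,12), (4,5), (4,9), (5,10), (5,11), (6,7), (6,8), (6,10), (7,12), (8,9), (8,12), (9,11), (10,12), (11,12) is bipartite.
Yes. Partition: {1, 2, 5, 6, 9, 12}, {3, 4, 7, 8, 10, 11}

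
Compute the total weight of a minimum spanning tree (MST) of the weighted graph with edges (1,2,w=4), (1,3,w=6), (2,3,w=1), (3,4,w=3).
8 (MST edges: (1,2,w=4), (2,3,w=1), (3,4,w=3); sum of weights 4 + 1 + 3 = 8)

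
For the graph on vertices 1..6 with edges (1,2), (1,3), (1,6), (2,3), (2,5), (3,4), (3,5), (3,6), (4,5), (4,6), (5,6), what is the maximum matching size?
3 (matching: (1,2), (3,6), (4,5); upper bound floor(n/2) = floor(6/2) = 3)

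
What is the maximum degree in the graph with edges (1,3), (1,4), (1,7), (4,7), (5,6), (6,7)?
3 (attained at vertices 1, 7)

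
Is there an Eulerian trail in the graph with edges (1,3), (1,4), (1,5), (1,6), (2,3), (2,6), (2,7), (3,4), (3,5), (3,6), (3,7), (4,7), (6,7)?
Yes (the graph is connected and exactly 2 vertices have odd degree: {2, 4}; any Eulerian path must start and end at those)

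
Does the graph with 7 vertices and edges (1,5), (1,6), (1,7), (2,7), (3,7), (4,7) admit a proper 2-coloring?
Yes. Partition: {1, 2, 3, 4}, {5, 6, 7}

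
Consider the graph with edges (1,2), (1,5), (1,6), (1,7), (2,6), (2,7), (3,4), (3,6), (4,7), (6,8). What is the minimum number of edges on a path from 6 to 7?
2 (path: 6 -> 1 -> 7, 2 edges)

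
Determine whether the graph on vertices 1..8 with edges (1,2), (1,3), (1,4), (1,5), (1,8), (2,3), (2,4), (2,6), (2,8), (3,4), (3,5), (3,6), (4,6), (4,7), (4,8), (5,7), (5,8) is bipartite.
No (odd cycle of length 3: 4 -> 1 -> 2 -> 4)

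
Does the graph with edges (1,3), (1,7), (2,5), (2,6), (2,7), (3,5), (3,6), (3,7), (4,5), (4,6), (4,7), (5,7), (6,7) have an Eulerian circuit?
No (2 vertices have odd degree: {2, 4}; Eulerian circuit requires 0)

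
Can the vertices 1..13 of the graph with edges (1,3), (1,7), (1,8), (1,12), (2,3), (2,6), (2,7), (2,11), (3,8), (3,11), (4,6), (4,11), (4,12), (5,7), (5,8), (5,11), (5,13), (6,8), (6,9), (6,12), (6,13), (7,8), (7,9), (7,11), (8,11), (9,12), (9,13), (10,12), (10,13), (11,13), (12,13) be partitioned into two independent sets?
No (odd cycle of length 3: 8 -> 1 -> 3 -> 8)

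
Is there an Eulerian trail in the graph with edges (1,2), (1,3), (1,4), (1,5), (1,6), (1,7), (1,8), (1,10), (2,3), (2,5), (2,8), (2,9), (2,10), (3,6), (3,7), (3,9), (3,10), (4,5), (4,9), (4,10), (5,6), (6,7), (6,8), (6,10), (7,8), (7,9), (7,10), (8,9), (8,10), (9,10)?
Yes — and in fact it has an Eulerian circuit (the graph is connected and all 10 vertices have even degree)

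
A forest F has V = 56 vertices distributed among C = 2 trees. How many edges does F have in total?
54 (Each of the 2 component trees on V_i vertices has V_i - 1 edges; summing gives V - C = 56 - 2 = 54)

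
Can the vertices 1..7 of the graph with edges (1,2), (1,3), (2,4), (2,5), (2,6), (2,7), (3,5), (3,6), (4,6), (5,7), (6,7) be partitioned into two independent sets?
No (odd cycle of length 3: 6 -> 2 -> 7 -> 6)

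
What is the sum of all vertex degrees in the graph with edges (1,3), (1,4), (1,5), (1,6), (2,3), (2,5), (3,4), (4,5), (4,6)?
18 (handshake: sum of degrees = 2|E| = 2 x 9 = 18)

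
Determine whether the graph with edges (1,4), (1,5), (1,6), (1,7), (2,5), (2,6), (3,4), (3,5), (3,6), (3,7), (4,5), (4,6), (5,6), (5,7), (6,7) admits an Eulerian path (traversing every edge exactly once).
Yes — and in fact it has an Eulerian circuit (the graph is connected and all 7 vertices have even degree)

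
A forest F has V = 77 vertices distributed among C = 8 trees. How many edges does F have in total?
69 (Each of the 8 component trees on V_i vertices has V_i - 1 edges; summing gives V - C = 77 - 8 = 69)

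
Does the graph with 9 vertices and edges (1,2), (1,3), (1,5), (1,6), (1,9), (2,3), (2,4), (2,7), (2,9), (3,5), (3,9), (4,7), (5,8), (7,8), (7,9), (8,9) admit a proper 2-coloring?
No (odd cycle of length 3: 5 -> 1 -> 3 -> 5)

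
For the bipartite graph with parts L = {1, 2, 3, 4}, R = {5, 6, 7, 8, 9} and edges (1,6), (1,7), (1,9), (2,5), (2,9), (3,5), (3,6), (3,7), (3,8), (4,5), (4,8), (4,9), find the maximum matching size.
4 (matching: (1,6), (2,9), (3,7), (4,8); upper bound min(|L|,|R|) = min(4,5) = 4)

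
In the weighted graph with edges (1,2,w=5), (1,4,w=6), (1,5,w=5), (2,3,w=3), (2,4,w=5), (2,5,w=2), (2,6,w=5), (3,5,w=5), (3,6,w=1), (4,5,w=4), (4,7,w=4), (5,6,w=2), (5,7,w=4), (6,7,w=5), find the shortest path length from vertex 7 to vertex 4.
4 (path: 7 -> 4; weights 4 = 4)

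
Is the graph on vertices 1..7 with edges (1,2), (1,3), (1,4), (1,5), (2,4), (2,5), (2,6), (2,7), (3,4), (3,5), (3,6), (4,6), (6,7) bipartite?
No (odd cycle of length 3: 2 -> 1 -> 5 -> 2)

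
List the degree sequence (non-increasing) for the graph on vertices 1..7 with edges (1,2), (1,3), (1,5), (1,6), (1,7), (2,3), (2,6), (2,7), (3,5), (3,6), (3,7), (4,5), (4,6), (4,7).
[5, 5, 4, 4, 4, 3, 3] (degrees: deg(1)=5, deg(2)=4, deg(3)=5, deg(4)=3, deg(5)=3, deg(6)=4, deg(7)=4)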